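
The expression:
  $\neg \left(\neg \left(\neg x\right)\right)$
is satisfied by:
  {x: False}


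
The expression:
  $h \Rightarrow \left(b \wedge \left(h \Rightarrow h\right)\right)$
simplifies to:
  $b \vee \neg h$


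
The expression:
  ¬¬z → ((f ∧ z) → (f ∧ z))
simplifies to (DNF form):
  True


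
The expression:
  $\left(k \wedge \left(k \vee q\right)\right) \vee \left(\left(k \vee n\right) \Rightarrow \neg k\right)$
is always true.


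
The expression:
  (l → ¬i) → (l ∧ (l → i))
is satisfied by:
  {i: True, l: True}


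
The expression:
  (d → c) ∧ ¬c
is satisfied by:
  {d: False, c: False}


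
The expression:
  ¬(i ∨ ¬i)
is never true.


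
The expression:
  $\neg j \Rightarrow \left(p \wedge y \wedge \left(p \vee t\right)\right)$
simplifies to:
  $j \vee \left(p \wedge y\right)$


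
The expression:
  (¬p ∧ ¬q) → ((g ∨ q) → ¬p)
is always true.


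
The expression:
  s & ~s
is never true.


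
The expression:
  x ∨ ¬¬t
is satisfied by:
  {x: True, t: True}
  {x: True, t: False}
  {t: True, x: False}


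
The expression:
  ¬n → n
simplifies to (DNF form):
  n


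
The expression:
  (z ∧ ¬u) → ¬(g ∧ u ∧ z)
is always true.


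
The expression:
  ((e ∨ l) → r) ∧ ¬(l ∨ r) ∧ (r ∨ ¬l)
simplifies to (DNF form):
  ¬e ∧ ¬l ∧ ¬r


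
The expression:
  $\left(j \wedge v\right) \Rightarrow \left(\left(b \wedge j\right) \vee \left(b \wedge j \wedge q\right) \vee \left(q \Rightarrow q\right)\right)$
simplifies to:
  $\text{True}$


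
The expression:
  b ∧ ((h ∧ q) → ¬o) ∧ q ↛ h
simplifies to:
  b ∧ q ∧ ¬h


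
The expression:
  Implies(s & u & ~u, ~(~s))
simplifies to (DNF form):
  True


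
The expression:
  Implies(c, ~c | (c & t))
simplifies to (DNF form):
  t | ~c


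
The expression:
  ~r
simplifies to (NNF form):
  ~r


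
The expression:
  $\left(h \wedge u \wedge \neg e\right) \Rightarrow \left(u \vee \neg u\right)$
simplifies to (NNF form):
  $\text{True}$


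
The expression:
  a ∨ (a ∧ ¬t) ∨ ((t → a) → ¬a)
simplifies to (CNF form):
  True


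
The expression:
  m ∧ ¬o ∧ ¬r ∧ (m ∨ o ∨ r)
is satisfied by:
  {m: True, o: False, r: False}


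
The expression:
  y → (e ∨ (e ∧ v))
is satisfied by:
  {e: True, y: False}
  {y: False, e: False}
  {y: True, e: True}


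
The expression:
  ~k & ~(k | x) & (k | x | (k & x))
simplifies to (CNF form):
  False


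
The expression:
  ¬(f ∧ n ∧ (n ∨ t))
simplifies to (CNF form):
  ¬f ∨ ¬n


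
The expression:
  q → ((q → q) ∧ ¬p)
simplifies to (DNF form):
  ¬p ∨ ¬q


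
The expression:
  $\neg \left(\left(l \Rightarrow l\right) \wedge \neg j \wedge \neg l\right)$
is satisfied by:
  {l: True, j: True}
  {l: True, j: False}
  {j: True, l: False}


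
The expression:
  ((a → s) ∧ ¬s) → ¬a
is always true.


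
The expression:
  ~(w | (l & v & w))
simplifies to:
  ~w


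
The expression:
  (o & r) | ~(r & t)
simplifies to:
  o | ~r | ~t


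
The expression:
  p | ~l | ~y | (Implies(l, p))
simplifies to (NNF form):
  p | ~l | ~y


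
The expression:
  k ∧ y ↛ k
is never true.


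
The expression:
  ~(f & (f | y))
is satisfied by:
  {f: False}


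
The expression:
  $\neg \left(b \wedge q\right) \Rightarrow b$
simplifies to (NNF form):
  $b$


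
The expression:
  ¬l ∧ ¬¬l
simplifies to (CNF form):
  False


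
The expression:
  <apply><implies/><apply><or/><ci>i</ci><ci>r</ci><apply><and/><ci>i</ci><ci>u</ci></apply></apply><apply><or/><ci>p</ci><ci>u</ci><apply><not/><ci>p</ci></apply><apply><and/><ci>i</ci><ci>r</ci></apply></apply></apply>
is always true.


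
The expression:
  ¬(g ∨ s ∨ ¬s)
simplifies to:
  False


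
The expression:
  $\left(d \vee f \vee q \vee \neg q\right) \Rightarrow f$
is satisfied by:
  {f: True}


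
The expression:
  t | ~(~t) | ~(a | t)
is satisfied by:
  {t: True, a: False}
  {a: False, t: False}
  {a: True, t: True}


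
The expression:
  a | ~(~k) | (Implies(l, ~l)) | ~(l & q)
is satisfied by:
  {a: True, k: True, l: False, q: False}
  {a: True, l: False, q: False, k: False}
  {k: True, l: False, q: False, a: False}
  {k: False, l: False, q: False, a: False}
  {a: True, q: True, k: True, l: False}
  {a: True, q: True, k: False, l: False}
  {q: True, k: True, a: False, l: False}
  {q: True, a: False, l: False, k: False}
  {k: True, a: True, l: True, q: False}
  {a: True, l: True, k: False, q: False}
  {k: True, l: True, a: False, q: False}
  {l: True, a: False, q: False, k: False}
  {a: True, q: True, l: True, k: True}
  {a: True, q: True, l: True, k: False}
  {q: True, l: True, k: True, a: False}


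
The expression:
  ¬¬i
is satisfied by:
  {i: True}


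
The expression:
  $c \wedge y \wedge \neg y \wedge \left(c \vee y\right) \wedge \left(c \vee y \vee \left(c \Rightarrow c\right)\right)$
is never true.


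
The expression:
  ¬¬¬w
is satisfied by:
  {w: False}


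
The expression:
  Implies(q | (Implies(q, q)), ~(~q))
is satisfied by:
  {q: True}


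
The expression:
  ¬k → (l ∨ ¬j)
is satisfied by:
  {k: True, l: True, j: False}
  {k: True, l: False, j: False}
  {l: True, k: False, j: False}
  {k: False, l: False, j: False}
  {j: True, k: True, l: True}
  {j: True, k: True, l: False}
  {j: True, l: True, k: False}


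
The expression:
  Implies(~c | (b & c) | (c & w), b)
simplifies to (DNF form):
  b | (c & ~w)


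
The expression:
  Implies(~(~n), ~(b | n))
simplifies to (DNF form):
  ~n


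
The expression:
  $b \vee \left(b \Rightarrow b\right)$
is always true.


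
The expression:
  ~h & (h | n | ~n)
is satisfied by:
  {h: False}


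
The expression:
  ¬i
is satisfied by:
  {i: False}


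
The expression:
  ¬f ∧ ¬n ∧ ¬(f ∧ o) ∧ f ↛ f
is never true.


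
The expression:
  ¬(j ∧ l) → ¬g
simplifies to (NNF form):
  (j ∧ l) ∨ ¬g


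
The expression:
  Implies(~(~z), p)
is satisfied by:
  {p: True, z: False}
  {z: False, p: False}
  {z: True, p: True}


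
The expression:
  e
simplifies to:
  e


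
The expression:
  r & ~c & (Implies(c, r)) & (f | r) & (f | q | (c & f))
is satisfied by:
  {r: True, q: True, f: True, c: False}
  {r: True, q: True, f: False, c: False}
  {r: True, f: True, q: False, c: False}


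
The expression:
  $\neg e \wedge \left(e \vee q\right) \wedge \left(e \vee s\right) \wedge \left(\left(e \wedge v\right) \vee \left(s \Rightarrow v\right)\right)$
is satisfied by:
  {s: True, q: True, v: True, e: False}


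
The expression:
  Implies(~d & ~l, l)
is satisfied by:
  {d: True, l: True}
  {d: True, l: False}
  {l: True, d: False}


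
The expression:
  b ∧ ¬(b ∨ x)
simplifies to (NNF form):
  False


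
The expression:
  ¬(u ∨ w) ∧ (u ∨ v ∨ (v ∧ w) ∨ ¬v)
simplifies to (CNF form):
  ¬u ∧ ¬w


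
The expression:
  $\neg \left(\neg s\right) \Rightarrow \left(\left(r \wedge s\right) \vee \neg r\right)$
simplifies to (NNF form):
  $\text{True}$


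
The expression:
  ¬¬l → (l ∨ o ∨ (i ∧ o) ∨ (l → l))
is always true.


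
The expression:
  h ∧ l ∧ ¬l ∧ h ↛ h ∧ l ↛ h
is never true.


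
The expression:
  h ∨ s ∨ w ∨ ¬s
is always true.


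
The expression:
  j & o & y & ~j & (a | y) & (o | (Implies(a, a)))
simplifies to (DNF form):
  False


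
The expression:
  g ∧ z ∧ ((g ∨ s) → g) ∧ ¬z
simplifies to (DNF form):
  False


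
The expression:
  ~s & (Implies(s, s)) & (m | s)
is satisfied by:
  {m: True, s: False}


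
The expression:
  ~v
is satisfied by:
  {v: False}


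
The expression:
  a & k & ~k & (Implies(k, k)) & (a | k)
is never true.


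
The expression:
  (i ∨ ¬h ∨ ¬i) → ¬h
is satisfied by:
  {h: False}


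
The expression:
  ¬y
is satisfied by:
  {y: False}


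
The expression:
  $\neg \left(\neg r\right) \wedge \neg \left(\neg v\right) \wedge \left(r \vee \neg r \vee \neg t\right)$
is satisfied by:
  {r: True, v: True}


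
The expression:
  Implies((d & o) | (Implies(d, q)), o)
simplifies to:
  o | (d & ~q)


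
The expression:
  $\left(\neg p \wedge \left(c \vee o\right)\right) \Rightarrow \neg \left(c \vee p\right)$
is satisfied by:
  {p: True, c: False}
  {c: False, p: False}
  {c: True, p: True}


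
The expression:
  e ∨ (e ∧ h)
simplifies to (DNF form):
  e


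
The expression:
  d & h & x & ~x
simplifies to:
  False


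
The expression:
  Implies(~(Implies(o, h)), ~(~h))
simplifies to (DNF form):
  h | ~o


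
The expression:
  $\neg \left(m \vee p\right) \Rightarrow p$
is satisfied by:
  {m: True, p: True}
  {m: True, p: False}
  {p: True, m: False}


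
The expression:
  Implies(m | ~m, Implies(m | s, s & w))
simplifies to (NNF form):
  (s & w) | (~m & ~s)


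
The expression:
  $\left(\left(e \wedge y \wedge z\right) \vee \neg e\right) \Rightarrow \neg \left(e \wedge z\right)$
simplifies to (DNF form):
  $\neg e \vee \neg y \vee \neg z$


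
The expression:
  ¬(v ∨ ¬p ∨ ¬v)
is never true.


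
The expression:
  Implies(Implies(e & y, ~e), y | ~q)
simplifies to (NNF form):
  y | ~q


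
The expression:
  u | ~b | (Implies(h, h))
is always true.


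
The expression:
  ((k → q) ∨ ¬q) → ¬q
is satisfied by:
  {q: False}


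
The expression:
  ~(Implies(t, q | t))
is never true.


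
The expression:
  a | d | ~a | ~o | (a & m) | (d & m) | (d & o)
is always true.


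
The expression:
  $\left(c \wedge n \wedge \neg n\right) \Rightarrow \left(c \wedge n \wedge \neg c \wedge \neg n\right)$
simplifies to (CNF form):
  $\text{True}$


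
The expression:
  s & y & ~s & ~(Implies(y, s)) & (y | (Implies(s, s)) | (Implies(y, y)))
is never true.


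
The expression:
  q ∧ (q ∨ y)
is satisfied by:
  {q: True}


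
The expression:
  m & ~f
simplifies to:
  m & ~f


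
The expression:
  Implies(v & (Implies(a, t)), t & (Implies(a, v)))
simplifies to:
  a | t | ~v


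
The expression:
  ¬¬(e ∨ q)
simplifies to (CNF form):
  e ∨ q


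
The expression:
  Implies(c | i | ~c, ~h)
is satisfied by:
  {h: False}


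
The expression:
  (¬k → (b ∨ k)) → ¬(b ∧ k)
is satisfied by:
  {k: False, b: False}
  {b: True, k: False}
  {k: True, b: False}


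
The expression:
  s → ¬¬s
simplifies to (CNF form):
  True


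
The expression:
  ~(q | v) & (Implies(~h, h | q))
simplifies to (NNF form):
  h & ~q & ~v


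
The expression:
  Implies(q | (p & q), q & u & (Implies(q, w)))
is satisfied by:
  {u: True, w: True, q: False}
  {u: True, w: False, q: False}
  {w: True, u: False, q: False}
  {u: False, w: False, q: False}
  {q: True, u: True, w: True}


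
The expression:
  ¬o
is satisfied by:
  {o: False}


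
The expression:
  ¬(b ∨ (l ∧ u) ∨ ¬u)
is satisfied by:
  {u: True, l: False, b: False}


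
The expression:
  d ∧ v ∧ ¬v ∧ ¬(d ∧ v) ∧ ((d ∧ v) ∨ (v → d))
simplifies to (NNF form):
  False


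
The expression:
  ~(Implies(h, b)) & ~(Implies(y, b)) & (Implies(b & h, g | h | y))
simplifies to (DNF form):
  h & y & ~b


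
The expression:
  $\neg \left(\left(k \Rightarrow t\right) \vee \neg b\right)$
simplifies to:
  $b \wedge k \wedge \neg t$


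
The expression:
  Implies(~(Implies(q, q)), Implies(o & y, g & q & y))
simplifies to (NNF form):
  True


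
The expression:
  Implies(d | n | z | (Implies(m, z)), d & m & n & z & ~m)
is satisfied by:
  {m: True, n: False, d: False, z: False}


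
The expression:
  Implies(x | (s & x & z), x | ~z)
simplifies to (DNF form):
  True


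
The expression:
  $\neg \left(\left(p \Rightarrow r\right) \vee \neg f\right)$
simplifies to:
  $f \wedge p \wedge \neg r$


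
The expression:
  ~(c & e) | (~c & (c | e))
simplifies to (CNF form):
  ~c | ~e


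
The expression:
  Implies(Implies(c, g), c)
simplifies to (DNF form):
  c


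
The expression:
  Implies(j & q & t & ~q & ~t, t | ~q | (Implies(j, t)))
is always true.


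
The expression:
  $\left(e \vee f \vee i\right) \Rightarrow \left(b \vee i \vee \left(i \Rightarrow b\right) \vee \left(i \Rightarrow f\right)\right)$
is always true.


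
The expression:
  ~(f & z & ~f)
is always true.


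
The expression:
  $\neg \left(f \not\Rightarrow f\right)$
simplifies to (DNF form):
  $\text{True}$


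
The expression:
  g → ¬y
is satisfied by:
  {g: False, y: False}
  {y: True, g: False}
  {g: True, y: False}


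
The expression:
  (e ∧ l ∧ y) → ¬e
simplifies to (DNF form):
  ¬e ∨ ¬l ∨ ¬y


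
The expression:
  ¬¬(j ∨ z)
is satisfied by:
  {z: True, j: True}
  {z: True, j: False}
  {j: True, z: False}


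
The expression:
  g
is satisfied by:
  {g: True}


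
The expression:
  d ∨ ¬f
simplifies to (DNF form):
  d ∨ ¬f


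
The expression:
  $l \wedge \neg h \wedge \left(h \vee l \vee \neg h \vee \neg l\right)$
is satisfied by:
  {l: True, h: False}


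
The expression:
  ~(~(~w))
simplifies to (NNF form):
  ~w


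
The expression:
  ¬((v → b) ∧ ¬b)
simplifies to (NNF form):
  b ∨ v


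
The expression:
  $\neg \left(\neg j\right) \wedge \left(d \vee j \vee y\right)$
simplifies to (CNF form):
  $j$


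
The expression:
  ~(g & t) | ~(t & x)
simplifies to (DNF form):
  ~g | ~t | ~x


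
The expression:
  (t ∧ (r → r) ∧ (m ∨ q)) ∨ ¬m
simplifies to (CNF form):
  t ∨ ¬m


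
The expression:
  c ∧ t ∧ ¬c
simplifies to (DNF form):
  False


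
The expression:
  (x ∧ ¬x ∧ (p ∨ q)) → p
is always true.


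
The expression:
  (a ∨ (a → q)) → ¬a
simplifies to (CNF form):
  ¬a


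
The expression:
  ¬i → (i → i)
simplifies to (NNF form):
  True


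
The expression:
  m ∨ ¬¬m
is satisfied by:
  {m: True}


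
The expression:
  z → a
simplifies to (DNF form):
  a ∨ ¬z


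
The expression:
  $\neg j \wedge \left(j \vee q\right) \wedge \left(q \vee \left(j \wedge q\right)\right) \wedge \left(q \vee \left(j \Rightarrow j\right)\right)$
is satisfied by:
  {q: True, j: False}


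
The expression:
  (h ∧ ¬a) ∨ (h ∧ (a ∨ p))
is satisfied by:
  {h: True}


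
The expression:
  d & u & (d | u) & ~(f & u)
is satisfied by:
  {d: True, u: True, f: False}


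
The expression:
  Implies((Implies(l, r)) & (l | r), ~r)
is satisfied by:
  {r: False}


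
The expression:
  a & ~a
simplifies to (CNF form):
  False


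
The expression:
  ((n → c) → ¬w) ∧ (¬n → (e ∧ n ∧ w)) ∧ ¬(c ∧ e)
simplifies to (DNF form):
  (n ∧ ¬c) ∨ (n ∧ ¬c ∧ ¬e) ∨ (n ∧ ¬c ∧ ¬w) ∨ (n ∧ ¬e ∧ ¬w)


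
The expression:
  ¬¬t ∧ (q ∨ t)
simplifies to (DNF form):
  t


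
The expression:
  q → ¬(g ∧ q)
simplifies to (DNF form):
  ¬g ∨ ¬q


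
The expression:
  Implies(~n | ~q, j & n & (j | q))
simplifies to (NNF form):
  n & (j | q)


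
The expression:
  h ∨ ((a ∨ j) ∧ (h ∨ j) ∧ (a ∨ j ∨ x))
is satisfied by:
  {h: True, j: True}
  {h: True, j: False}
  {j: True, h: False}


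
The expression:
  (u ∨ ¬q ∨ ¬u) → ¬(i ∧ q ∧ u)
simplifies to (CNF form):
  ¬i ∨ ¬q ∨ ¬u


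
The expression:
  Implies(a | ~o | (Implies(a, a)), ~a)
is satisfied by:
  {a: False}


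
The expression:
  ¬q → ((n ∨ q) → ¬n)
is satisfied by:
  {q: True, n: False}
  {n: False, q: False}
  {n: True, q: True}


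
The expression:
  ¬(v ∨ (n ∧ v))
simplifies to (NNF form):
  ¬v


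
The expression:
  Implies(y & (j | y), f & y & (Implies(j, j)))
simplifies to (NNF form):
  f | ~y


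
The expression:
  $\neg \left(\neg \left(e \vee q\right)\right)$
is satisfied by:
  {q: True, e: True}
  {q: True, e: False}
  {e: True, q: False}


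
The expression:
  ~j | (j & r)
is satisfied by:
  {r: True, j: False}
  {j: False, r: False}
  {j: True, r: True}


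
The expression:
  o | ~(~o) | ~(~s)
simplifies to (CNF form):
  o | s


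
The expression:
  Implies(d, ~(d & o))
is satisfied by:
  {o: False, d: False}
  {d: True, o: False}
  {o: True, d: False}


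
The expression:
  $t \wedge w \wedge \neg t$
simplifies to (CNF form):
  $\text{False}$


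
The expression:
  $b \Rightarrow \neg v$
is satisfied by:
  {v: False, b: False}
  {b: True, v: False}
  {v: True, b: False}


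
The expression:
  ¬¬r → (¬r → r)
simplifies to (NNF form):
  True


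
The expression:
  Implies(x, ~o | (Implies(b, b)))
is always true.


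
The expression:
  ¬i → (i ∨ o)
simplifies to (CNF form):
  i ∨ o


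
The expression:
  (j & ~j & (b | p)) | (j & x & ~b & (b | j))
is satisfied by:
  {j: True, x: True, b: False}


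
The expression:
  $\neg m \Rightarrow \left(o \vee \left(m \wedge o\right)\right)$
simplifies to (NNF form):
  $m \vee o$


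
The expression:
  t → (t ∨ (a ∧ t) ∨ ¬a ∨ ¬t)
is always true.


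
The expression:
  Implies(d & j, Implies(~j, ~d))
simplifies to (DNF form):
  True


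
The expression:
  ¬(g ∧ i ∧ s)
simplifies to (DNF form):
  ¬g ∨ ¬i ∨ ¬s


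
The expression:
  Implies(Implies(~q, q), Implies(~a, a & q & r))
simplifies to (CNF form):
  a | ~q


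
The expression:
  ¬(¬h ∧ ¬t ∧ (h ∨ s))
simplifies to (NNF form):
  h ∨ t ∨ ¬s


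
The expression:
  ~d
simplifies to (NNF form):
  ~d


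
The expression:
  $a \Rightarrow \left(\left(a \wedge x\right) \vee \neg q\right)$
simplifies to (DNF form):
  $x \vee \neg a \vee \neg q$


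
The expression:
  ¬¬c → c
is always true.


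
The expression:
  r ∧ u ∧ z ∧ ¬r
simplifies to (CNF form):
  False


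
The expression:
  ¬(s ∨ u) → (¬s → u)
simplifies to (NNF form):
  s ∨ u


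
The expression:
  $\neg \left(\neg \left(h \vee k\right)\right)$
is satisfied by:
  {k: True, h: True}
  {k: True, h: False}
  {h: True, k: False}


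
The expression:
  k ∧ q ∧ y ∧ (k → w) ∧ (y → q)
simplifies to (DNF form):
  k ∧ q ∧ w ∧ y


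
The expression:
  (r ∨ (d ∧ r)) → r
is always true.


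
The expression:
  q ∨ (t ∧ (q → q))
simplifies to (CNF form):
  q ∨ t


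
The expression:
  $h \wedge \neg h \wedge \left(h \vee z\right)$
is never true.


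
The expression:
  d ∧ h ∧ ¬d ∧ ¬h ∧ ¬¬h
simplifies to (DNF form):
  False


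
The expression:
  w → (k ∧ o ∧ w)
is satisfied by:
  {k: True, o: True, w: False}
  {k: True, o: False, w: False}
  {o: True, k: False, w: False}
  {k: False, o: False, w: False}
  {k: True, w: True, o: True}


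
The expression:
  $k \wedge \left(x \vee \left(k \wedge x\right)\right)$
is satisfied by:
  {x: True, k: True}


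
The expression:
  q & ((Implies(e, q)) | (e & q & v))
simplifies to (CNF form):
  q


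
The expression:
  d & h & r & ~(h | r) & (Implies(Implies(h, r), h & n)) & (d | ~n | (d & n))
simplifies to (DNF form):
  False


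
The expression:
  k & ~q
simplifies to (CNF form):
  k & ~q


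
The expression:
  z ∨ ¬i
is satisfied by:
  {z: True, i: False}
  {i: False, z: False}
  {i: True, z: True}


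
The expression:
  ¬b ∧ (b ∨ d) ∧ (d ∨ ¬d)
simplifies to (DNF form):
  d ∧ ¬b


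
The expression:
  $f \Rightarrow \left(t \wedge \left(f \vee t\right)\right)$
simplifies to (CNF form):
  $t \vee \neg f$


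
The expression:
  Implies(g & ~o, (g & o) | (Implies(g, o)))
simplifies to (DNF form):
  o | ~g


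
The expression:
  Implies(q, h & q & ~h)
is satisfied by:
  {q: False}


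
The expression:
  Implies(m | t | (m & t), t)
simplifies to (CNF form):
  t | ~m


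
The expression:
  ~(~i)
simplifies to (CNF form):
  i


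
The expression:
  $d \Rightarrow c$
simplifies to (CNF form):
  $c \vee \neg d$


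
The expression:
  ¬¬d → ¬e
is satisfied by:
  {e: False, d: False}
  {d: True, e: False}
  {e: True, d: False}


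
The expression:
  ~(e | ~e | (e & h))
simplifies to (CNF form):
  False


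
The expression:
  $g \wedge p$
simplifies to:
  $g \wedge p$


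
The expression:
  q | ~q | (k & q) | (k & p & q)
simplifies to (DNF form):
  True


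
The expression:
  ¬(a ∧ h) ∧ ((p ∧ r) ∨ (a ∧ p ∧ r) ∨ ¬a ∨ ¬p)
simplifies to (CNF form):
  (¬a ∨ ¬h) ∧ (r ∨ ¬a ∨ ¬h) ∧ (r ∨ ¬a ∨ ¬p) ∧ (¬a ∨ ¬h ∨ ¬p)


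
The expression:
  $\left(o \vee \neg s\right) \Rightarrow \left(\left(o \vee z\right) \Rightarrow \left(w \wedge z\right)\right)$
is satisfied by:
  {s: True, w: True, o: False, z: False}
  {s: True, w: False, o: False, z: False}
  {w: True, z: False, s: False, o: False}
  {z: False, w: False, s: False, o: False}
  {z: True, s: True, w: True, o: False}
  {z: True, s: True, w: False, o: False}
  {z: True, w: True, s: False, o: False}
  {z: True, o: True, s: True, w: True}
  {z: True, o: True, w: True, s: False}


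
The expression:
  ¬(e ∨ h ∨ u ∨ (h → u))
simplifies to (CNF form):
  False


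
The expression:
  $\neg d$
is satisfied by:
  {d: False}


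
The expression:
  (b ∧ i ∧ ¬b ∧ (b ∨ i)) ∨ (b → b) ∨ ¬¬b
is always true.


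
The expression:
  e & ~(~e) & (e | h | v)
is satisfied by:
  {e: True}


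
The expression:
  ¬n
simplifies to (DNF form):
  ¬n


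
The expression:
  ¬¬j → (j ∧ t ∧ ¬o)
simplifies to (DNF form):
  (t ∧ ¬o) ∨ ¬j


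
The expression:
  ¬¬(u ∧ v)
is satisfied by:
  {u: True, v: True}


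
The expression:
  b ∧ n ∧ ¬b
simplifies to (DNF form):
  False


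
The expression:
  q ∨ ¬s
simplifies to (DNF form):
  q ∨ ¬s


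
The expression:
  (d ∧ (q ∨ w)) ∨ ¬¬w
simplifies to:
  w ∨ (d ∧ q)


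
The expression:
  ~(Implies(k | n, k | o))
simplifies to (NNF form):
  n & ~k & ~o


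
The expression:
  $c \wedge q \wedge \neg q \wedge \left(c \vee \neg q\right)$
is never true.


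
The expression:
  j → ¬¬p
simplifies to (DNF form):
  p ∨ ¬j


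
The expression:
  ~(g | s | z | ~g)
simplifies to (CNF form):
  False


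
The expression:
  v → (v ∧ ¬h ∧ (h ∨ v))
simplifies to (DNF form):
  ¬h ∨ ¬v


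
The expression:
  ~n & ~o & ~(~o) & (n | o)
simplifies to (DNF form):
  False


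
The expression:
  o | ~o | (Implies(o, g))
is always true.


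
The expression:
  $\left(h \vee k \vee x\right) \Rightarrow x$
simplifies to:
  $x \vee \left(\neg h \wedge \neg k\right)$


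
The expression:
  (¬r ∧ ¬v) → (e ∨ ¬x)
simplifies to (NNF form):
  e ∨ r ∨ v ∨ ¬x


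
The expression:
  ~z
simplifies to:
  ~z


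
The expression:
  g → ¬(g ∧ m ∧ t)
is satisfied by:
  {g: False, m: False, t: False}
  {t: True, g: False, m: False}
  {m: True, g: False, t: False}
  {t: True, m: True, g: False}
  {g: True, t: False, m: False}
  {t: True, g: True, m: False}
  {m: True, g: True, t: False}


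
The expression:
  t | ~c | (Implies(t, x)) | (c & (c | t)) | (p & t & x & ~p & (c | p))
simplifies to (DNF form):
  True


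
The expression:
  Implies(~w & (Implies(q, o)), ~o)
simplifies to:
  w | ~o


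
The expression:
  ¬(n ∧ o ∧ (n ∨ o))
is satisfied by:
  {o: False, n: False}
  {n: True, o: False}
  {o: True, n: False}


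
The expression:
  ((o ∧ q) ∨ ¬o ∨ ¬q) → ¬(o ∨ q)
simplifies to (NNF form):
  ¬o ∧ ¬q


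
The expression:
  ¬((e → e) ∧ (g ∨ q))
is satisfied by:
  {q: False, g: False}


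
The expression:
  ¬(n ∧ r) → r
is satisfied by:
  {r: True}


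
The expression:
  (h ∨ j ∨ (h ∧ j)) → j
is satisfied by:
  {j: True, h: False}
  {h: False, j: False}
  {h: True, j: True}


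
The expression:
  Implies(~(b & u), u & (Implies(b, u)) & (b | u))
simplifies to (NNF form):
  u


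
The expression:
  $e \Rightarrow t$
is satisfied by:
  {t: True, e: False}
  {e: False, t: False}
  {e: True, t: True}


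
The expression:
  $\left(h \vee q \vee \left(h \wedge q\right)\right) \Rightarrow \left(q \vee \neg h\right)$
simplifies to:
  $q \vee \neg h$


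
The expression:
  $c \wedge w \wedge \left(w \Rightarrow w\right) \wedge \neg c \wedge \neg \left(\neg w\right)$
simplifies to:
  $\text{False}$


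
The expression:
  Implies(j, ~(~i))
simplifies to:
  i | ~j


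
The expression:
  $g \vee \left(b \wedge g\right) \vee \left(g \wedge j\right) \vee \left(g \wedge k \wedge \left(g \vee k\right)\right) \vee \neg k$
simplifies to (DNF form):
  $g \vee \neg k$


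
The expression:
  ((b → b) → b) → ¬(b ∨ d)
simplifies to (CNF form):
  ¬b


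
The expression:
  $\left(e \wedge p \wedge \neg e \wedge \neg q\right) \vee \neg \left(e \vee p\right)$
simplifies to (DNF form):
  $\neg e \wedge \neg p$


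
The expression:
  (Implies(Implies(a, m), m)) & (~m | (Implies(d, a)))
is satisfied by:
  {a: True, m: True, d: False}
  {a: True, m: False, d: False}
  {a: True, d: True, m: True}
  {a: True, d: True, m: False}
  {m: True, d: False, a: False}


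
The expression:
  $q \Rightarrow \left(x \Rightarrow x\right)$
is always true.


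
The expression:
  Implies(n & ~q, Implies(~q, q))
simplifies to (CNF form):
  q | ~n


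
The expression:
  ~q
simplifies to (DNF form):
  ~q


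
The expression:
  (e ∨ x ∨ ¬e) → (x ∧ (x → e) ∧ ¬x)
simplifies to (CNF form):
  False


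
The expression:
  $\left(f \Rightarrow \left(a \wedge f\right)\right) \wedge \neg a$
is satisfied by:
  {f: False, a: False}


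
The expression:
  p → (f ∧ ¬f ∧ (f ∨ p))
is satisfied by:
  {p: False}


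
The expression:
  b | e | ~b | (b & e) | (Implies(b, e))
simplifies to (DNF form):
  True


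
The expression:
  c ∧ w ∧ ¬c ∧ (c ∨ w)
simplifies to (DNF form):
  False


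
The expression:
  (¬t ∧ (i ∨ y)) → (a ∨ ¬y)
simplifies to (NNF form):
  a ∨ t ∨ ¬y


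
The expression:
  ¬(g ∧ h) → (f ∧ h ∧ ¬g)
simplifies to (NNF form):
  h ∧ (f ∨ g)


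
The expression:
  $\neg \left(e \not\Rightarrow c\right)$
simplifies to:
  $c \vee \neg e$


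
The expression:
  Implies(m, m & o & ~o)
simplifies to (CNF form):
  ~m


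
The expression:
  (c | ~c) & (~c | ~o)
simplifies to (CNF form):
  ~c | ~o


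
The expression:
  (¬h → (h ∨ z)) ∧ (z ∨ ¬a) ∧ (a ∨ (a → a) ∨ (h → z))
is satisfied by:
  {z: True, h: True, a: False}
  {z: True, h: False, a: False}
  {a: True, z: True, h: True}
  {a: True, z: True, h: False}
  {h: True, a: False, z: False}


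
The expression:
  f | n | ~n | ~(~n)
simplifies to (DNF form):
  True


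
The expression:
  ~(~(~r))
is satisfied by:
  {r: False}


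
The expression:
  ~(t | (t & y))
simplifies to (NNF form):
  ~t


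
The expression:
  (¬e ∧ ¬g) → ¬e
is always true.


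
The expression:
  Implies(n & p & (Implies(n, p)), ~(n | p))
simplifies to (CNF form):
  ~n | ~p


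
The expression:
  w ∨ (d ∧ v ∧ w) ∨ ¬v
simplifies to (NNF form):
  w ∨ ¬v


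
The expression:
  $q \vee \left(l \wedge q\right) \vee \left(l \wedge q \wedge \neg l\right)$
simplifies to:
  $q$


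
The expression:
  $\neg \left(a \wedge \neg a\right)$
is always true.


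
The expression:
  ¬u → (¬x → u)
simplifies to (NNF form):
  u ∨ x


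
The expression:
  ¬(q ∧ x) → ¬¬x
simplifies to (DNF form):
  x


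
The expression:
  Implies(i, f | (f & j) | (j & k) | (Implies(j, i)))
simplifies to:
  True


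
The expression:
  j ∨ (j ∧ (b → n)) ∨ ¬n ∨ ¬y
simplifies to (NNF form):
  j ∨ ¬n ∨ ¬y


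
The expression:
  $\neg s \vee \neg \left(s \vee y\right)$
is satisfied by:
  {s: False}


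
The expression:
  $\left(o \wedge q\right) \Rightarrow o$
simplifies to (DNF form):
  $\text{True}$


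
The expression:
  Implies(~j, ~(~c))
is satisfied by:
  {c: True, j: True}
  {c: True, j: False}
  {j: True, c: False}


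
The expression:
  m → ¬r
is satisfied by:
  {m: False, r: False}
  {r: True, m: False}
  {m: True, r: False}


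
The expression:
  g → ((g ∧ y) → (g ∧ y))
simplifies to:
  True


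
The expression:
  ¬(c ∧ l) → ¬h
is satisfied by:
  {l: True, c: True, h: False}
  {l: True, c: False, h: False}
  {c: True, l: False, h: False}
  {l: False, c: False, h: False}
  {l: True, h: True, c: True}


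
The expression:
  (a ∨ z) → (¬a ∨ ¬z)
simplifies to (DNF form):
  ¬a ∨ ¬z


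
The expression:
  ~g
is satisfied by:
  {g: False}


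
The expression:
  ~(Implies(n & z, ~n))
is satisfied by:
  {z: True, n: True}


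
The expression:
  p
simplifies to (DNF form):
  p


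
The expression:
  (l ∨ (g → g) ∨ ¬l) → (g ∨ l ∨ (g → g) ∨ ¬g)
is always true.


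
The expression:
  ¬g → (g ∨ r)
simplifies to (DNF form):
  g ∨ r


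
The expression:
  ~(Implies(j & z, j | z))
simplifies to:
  False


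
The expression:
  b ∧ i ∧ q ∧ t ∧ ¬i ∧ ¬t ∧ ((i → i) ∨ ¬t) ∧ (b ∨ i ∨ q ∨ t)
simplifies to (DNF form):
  False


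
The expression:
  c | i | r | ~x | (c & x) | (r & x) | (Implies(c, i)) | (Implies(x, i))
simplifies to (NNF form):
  True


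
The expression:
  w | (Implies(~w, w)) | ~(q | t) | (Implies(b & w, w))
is always true.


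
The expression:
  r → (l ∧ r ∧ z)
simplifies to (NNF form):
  (l ∧ z) ∨ ¬r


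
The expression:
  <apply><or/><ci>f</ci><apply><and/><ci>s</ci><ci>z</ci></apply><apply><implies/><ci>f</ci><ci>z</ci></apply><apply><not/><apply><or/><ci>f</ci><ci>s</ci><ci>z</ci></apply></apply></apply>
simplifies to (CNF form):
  <true/>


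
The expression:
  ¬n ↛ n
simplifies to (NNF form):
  ¬n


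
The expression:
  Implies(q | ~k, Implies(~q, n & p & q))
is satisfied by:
  {k: True, q: True}
  {k: True, q: False}
  {q: True, k: False}


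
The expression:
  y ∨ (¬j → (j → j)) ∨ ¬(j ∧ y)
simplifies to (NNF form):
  True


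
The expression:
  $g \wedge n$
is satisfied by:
  {g: True, n: True}


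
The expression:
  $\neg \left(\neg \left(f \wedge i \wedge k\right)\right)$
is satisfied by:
  {i: True, f: True, k: True}


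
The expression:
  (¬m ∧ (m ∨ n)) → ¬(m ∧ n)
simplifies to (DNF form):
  True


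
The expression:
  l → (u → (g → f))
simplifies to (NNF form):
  f ∨ ¬g ∨ ¬l ∨ ¬u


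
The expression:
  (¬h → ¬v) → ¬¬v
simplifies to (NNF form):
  v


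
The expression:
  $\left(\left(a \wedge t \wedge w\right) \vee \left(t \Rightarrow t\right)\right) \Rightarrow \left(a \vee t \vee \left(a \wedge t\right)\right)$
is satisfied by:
  {a: True, t: True}
  {a: True, t: False}
  {t: True, a: False}


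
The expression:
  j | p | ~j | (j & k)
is always true.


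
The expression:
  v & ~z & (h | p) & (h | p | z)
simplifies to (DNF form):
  (h & v & ~z) | (p & v & ~z)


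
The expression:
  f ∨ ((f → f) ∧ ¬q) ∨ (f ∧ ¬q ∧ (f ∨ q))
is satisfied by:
  {f: True, q: False}
  {q: False, f: False}
  {q: True, f: True}


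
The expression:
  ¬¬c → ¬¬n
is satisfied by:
  {n: True, c: False}
  {c: False, n: False}
  {c: True, n: True}


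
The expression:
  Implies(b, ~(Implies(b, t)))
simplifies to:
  ~b | ~t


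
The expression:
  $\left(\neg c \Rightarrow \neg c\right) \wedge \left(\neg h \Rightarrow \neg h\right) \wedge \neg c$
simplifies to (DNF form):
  $\neg c$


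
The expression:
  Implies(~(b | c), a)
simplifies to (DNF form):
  a | b | c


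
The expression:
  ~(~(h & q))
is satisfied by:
  {h: True, q: True}


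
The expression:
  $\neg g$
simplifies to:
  $\neg g$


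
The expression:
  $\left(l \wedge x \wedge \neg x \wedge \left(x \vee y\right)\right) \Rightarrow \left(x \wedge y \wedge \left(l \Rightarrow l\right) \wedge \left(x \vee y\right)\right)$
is always true.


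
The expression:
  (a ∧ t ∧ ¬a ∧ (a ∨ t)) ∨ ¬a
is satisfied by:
  {a: False}


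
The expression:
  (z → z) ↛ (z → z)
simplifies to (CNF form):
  False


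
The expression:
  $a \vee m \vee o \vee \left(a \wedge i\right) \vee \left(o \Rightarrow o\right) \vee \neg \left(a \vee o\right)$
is always true.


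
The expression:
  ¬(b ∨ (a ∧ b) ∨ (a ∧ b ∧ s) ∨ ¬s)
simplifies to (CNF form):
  s ∧ ¬b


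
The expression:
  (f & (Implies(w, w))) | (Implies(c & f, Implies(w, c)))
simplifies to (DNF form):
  True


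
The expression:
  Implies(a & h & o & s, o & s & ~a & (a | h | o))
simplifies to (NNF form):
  ~a | ~h | ~o | ~s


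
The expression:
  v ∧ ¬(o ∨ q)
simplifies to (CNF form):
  v ∧ ¬o ∧ ¬q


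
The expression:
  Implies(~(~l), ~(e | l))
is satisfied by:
  {l: False}


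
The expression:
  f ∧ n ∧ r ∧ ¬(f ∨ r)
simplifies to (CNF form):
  False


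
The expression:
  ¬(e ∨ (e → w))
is never true.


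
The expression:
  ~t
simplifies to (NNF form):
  ~t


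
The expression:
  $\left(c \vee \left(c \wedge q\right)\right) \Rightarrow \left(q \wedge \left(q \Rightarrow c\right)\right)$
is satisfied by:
  {q: True, c: False}
  {c: False, q: False}
  {c: True, q: True}


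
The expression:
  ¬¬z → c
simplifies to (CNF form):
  c ∨ ¬z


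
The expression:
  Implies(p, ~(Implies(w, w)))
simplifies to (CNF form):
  ~p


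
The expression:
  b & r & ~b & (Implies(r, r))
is never true.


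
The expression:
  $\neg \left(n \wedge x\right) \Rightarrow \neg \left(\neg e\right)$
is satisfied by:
  {x: True, e: True, n: True}
  {x: True, e: True, n: False}
  {e: True, n: True, x: False}
  {e: True, n: False, x: False}
  {x: True, n: True, e: False}


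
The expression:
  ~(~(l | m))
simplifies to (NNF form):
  l | m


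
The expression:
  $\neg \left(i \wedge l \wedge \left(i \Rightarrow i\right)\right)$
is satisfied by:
  {l: False, i: False}
  {i: True, l: False}
  {l: True, i: False}


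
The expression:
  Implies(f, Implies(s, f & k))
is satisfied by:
  {k: True, s: False, f: False}
  {s: False, f: False, k: False}
  {f: True, k: True, s: False}
  {f: True, s: False, k: False}
  {k: True, s: True, f: False}
  {s: True, k: False, f: False}
  {f: True, s: True, k: True}


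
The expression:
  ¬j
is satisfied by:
  {j: False}


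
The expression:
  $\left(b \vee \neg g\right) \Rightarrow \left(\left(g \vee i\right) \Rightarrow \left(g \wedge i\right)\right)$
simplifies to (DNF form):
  $\left(g \wedge i\right) \vee \left(\neg b \wedge \neg i\right) \vee \left(\neg g \wedge \neg i\right)$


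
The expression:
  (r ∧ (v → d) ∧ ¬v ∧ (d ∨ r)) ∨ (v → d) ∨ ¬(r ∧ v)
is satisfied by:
  {d: True, v: False, r: False}
  {v: False, r: False, d: False}
  {r: True, d: True, v: False}
  {r: True, v: False, d: False}
  {d: True, v: True, r: False}
  {v: True, d: False, r: False}
  {r: True, v: True, d: True}


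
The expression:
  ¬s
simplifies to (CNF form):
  ¬s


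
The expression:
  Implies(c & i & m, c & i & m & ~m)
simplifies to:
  ~c | ~i | ~m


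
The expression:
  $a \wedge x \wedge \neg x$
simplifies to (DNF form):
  $\text{False}$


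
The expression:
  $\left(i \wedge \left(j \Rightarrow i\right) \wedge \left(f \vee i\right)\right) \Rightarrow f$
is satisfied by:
  {f: True, i: False}
  {i: False, f: False}
  {i: True, f: True}


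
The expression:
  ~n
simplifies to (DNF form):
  ~n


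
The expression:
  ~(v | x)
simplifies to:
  ~v & ~x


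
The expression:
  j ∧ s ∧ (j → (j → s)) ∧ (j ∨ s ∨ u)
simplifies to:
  j ∧ s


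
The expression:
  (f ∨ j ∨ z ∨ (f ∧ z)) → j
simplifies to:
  j ∨ (¬f ∧ ¬z)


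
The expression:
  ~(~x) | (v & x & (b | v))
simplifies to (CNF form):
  x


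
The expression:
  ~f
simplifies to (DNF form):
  ~f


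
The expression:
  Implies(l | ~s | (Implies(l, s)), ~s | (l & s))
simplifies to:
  l | ~s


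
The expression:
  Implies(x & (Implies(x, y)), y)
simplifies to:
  True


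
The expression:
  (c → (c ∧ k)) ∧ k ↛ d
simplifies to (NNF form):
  k ∧ ¬d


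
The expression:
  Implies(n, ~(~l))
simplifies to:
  l | ~n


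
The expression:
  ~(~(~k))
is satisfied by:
  {k: False}


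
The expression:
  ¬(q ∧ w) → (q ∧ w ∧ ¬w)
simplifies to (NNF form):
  q ∧ w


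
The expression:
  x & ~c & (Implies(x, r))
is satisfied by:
  {r: True, x: True, c: False}


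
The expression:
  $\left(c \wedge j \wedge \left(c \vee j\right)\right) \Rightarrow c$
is always true.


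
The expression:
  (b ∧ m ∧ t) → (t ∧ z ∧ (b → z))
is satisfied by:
  {z: True, m: False, t: False, b: False}
  {z: False, m: False, t: False, b: False}
  {b: True, z: True, m: False, t: False}
  {b: True, z: False, m: False, t: False}
  {z: True, t: True, b: False, m: False}
  {t: True, b: False, m: False, z: False}
  {b: True, t: True, z: True, m: False}
  {b: True, t: True, z: False, m: False}
  {z: True, m: True, b: False, t: False}
  {m: True, b: False, t: False, z: False}
  {z: True, b: True, m: True, t: False}
  {b: True, m: True, z: False, t: False}
  {z: True, t: True, m: True, b: False}
  {t: True, m: True, b: False, z: False}
  {b: True, t: True, m: True, z: True}


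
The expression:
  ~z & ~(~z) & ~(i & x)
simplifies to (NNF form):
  False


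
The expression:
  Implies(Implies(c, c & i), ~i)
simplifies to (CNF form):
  ~i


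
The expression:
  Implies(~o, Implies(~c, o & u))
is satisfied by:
  {o: True, c: True}
  {o: True, c: False}
  {c: True, o: False}


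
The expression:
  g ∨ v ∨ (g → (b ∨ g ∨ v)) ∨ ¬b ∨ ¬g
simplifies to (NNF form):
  True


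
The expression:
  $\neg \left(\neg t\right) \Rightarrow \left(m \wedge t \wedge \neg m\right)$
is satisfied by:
  {t: False}


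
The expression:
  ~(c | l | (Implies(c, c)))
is never true.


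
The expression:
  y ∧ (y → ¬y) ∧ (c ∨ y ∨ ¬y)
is never true.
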